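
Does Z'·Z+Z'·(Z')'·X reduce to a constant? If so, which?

Z'·Z+Z'·(Z')'·X
= Z'·Z+Z'·Z·X   — double negation
= Z'·Z   — absorption
= 0   — complement

yes, False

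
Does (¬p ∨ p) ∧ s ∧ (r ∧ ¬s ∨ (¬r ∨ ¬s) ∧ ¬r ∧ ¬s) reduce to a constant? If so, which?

(¬p ∨ p) ∧ s ∧ (r ∧ ¬s ∨ (¬r ∨ ¬s) ∧ ¬r ∧ ¬s)
= (¬p ∨ p) ∧ s ∧ (r ∧ ¬s ∨ ¬r ∧ ¬s)
= (¬p ∨ p) ∧ s ∧ ¬s
= s ∧ ¬s
= False

yes, False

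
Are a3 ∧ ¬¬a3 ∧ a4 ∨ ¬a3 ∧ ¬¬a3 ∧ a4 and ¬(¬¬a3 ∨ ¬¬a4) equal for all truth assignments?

E1: a3 ∧ ¬¬a3 ∧ a4 ∨ ¬a3 ∧ ¬¬a3 ∧ a4
    = ¬¬a3 ∧ a4   — distribution
    = a3 ∧ a4   — double negation
E2: ¬(¬¬a3 ∨ ¬¬a4)
    = ¬a3 ∧ ¬a4   — De Morgan
These differ: at a3=0, a4=0, E1 = 0 but E2 = 1.

No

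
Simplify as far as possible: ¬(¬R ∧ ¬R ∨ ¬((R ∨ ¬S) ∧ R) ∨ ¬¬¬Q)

¬(¬R ∧ ¬R ∨ ¬((R ∨ ¬S) ∧ R) ∨ ¬¬¬Q)
= ¬(¬R ∨ ¬((R ∨ ¬S) ∧ R) ∨ ¬¬¬Q)
= ¬(¬R ∨ ¬R ∨ ¬¬¬Q)
= ¬(¬R ∨ ¬¬¬Q)
= ¬(¬R ∨ ¬Q)
= R ∧ Q

R ∧ Q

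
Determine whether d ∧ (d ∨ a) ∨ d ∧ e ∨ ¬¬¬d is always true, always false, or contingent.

d ∧ (d ∨ a) ∨ d ∧ e ∨ ¬¬¬d
= d ∨ d ∧ e ∨ ¬¬¬d   (absorption)
= d ∨ ¬¬¬d   (absorption)
= d ∨ ¬d   (double negation)
= True   (complement)

always true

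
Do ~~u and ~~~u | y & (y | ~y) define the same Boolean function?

No

E1: ~~u
    = u   (double negation)
E2: ~~~u | y & (y | ~y)
    = ~u | y & (y | ~y)   (double negation)
    = ~u | y   (complement / identity)
These differ: at u=0, y=0, E1 = 0 but E2 = 1.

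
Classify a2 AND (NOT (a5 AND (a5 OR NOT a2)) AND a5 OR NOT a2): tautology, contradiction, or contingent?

a2 AND (NOT (a5 AND (a5 OR NOT a2)) AND a5 OR NOT a2)
= a2 AND (NOT a5 AND a5 OR NOT a2)
= a2 AND NOT a2
= FALSE

contradiction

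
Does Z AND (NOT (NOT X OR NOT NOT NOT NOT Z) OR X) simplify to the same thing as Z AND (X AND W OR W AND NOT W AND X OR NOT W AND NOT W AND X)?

Yes

E1: Z AND (NOT (NOT X OR NOT NOT NOT NOT Z) OR X)
    = Z AND (X AND NOT NOT NOT Z OR X)   — De Morgan
    = Z AND (X AND NOT Z OR X)   — double negation
    = Z AND X   — absorption
E2: Z AND (X AND W OR W AND NOT W AND X OR NOT W AND NOT W AND X)
    = Z AND (X AND W OR X AND (W AND NOT W OR NOT W AND NOT W))   — distribution
    = Z AND (X AND W OR X AND NOT W)   — distribution
    = Z AND X   — distribution
Both reduce to Z AND X, so they are equivalent.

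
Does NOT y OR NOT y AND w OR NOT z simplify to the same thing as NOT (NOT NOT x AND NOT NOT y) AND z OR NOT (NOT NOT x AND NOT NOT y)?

No

E1: NOT y OR NOT y AND w OR NOT z
    = NOT y OR NOT z
E2: NOT (NOT NOT x AND NOT NOT y) AND z OR NOT (NOT NOT x AND NOT NOT y)
    = NOT (NOT NOT x AND NOT NOT y)
    = NOT x OR NOT y
These differ: at w=0, x=1, y=1, z=0, E1 = 1 but E2 = 0.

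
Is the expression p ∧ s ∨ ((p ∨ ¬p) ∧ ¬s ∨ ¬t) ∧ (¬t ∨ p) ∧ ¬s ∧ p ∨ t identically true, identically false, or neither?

neither

p ∧ s ∨ ((p ∨ ¬p) ∧ ¬s ∨ ¬t) ∧ (¬t ∨ p) ∧ ¬s ∧ p ∨ t
= p ∧ s ∨ ((p ∨ ¬p) ∧ ¬s ∧ p ∨ ¬t) ∧ ¬s ∧ p ∨ t   — distribution
= p ∧ s ∨ (¬s ∧ p ∨ ¬t) ∧ ¬s ∧ p ∨ t   — complement / identity
= p ∧ s ∨ ¬s ∧ p ∨ t   — absorption
= p ∨ t   — distribution
This depends on p, t, so it is not a constant.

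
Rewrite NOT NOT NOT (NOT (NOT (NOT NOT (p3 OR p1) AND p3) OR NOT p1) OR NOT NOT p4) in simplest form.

(NOT p3 OR NOT p1) AND NOT p4

NOT NOT NOT (NOT (NOT (NOT NOT (p3 OR p1) AND p3) OR NOT p1) OR NOT NOT p4)
= NOT NOT ((NOT (NOT NOT (p3 OR p1) AND p3) OR NOT p1) AND NOT p4)   (De Morgan)
= NOT NOT ((NOT ((p3 OR p1) AND p3) OR NOT p1) AND NOT p4)   (double negation)
= NOT NOT ((NOT p3 OR NOT p1) AND NOT p4)   (absorption)
= (NOT p3 OR NOT p1) AND NOT p4   (double negation)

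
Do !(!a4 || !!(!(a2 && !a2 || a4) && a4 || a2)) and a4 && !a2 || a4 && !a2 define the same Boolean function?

E1: !(!a4 || !!(!(a2 && !a2 || a4) && a4 || a2))
    = !(!a4 || !!(!a4 && a4 || a2))
    = a4 && !(!a4 && a4 || a2)
    = a4 && !a2
E2: a4 && !a2 || a4 && !a2
    = a4 && !a2
Both reduce to a4 && !a2, so they are equivalent.

Yes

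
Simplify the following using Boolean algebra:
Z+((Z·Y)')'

Z

Z+((Z·Y)')'
= Z+Z·Y   [double negation]
= Z   [absorption]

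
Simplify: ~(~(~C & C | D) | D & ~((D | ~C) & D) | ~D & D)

~(~(~C & C | D) | D & ~((D | ~C) & D) | ~D & D)
= ~(~(~C & C | D) | D & ~((D | ~C) & D))   [complement / identity]
= ~(~D | D & ~((D | ~C) & D))   [complement / identity]
= ~(~D | D & ~D)   [absorption]
= ~~D   [complement / identity]
= D   [double negation]

D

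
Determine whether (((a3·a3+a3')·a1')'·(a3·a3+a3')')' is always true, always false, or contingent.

always true

(((a3·a3+a3')·a1')'·(a3·a3+a3')')'
= (a3·a3+a3')·a1'+a3·a3+a3'   [De Morgan]
= a3·a3+a3'   [absorption]
= a3+a3'   [idempotence]
= 1   [complement]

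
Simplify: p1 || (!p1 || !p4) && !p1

true

p1 || (!p1 || !p4) && !p1
= p1 || !p1   [absorption]
= true   [complement]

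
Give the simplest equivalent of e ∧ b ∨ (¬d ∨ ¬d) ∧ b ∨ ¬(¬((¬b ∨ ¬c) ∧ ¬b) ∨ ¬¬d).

e ∧ b ∨ ¬d

e ∧ b ∨ (¬d ∨ ¬d) ∧ b ∨ ¬(¬((¬b ∨ ¬c) ∧ ¬b) ∨ ¬¬d)
= e ∧ b ∨ ¬d ∧ b ∨ ¬(¬((¬b ∨ ¬c) ∧ ¬b) ∨ ¬¬d)
= e ∧ b ∨ ¬d ∧ b ∨ (¬b ∨ ¬c) ∧ ¬b ∧ ¬d
= e ∧ b ∨ ¬d ∧ b ∨ ¬b ∧ ¬d
= e ∧ b ∨ (b ∨ ¬b) ∧ ¬d
= e ∧ b ∨ ¬d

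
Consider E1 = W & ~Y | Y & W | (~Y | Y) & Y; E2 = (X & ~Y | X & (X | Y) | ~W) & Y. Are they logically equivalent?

E1: W & ~Y | Y & W | (~Y | Y) & Y
    = W & ~Y | Y & W | Y   (complement / identity)
    = W | Y   (distribution)
E2: (X & ~Y | X & (X | Y) | ~W) & Y
    = (X & ~Y | X | ~W) & Y   (absorption)
    = (X | ~W) & Y   (absorption)
These differ: at W=1, X=0, Y=0, E1 = 1 but E2 = 0.

No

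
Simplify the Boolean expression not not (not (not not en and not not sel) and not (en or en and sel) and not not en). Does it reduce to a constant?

not not (not (not not en and not not sel) and not (en or en and sel) and not not en)
= not (not not en and not not sel) and not (en or en and sel) and not not en   — double negation
= (not en or not sel) and not (en or en and sel) and not not en   — De Morgan
= (not en or not sel) and not en and not not en   — absorption
= (not en or not sel) and not en and en   — double negation
= not en and en   — absorption
= False   — complement

False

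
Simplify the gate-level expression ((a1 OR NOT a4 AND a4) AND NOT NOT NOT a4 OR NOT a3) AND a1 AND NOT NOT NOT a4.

a1 AND NOT a4

((a1 OR NOT a4 AND a4) AND NOT NOT NOT a4 OR NOT a3) AND a1 AND NOT NOT NOT a4
= (a1 AND NOT NOT NOT a4 OR NOT a3) AND a1 AND NOT NOT NOT a4   (complement / identity)
= a1 AND NOT NOT NOT a4   (absorption)
= a1 AND NOT a4   (double negation)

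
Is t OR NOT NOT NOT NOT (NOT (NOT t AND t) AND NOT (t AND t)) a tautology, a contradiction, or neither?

t OR NOT NOT NOT NOT (NOT (NOT t AND t) AND NOT (t AND t))
= t OR NOT NOT NOT (NOT t AND t OR t AND t)   [De Morgan]
= t OR NOT NOT NOT t   [distribution]
= t OR NOT t   [double negation]
= TRUE   [complement]

tautology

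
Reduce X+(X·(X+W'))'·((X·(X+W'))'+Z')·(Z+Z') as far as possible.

1

X+(X·(X+W'))'·((X·(X+W'))'+Z')·(Z+Z')
= X+(X·(X+W'))'·((X·(X+W'))'+Z')   (complement / identity)
= X+(X·(X+W'))'   (absorption)
= X+X'   (absorption)
= 1   (complement)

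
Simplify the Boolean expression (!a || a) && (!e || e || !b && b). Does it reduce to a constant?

true

(!a || a) && (!e || e || !b && b)
= !e || e || !b && b   [complement / identity]
= !e || e   [complement / identity]
= true   [complement]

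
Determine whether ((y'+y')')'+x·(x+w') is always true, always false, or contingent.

((y'+y')')'+x·(x+w')
= y'+y'+x·(x+w')
= y'+x·(x+w')
= y'+x
This depends on x, y, so it is not a constant.

contingent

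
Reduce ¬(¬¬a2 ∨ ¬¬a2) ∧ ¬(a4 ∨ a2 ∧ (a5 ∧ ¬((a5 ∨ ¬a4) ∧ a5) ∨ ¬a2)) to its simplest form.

¬a2 ∧ ¬a4

¬(¬¬a2 ∨ ¬¬a2) ∧ ¬(a4 ∨ a2 ∧ (a5 ∧ ¬((a5 ∨ ¬a4) ∧ a5) ∨ ¬a2))
= ¬(¬¬a2 ∨ ¬¬a2) ∧ ¬(a4 ∨ a2 ∧ (a5 ∧ ¬a5 ∨ ¬a2))   — absorption
= ¬¬¬a2 ∧ ¬(a4 ∨ a2 ∧ (a5 ∧ ¬a5 ∨ ¬a2))   — idempotence
= ¬¬¬a2 ∧ ¬(a4 ∨ a2 ∧ ¬a2)   — complement / identity
= ¬a2 ∧ ¬(a4 ∨ a2 ∧ ¬a2)   — double negation
= ¬a2 ∧ ¬a4   — complement / identity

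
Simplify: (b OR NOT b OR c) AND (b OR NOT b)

(b OR NOT b OR c) AND (b OR NOT b)
= b OR NOT b
= TRUE

TRUE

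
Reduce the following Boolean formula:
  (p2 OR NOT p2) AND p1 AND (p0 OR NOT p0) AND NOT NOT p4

(p2 OR NOT p2) AND p1 AND (p0 OR NOT p0) AND NOT NOT p4
= p1 AND (p0 OR NOT p0) AND NOT NOT p4
= p1 AND NOT NOT p4
= p1 AND p4

p1 AND p4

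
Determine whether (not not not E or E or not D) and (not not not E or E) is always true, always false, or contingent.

(not not not E or E or not D) and (not not not E or E)
= not not not E or E   — absorption
= not E or E   — double negation
= True   — complement

always true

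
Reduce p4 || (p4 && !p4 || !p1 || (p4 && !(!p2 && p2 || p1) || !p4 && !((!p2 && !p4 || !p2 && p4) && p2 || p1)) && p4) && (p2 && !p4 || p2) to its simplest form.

p4 || (p4 && !p4 || !p1 || (p4 && !(!p2 && p2 || p1) || !p4 && !((!p2 && !p4 || !p2 && p4) && p2 || p1)) && p4) && (p2 && !p4 || p2)
= p4 || (p4 && !p4 || !p1 || (p4 && !(!p2 && p2 || p1) || !p4 && !(!p2 && p2 || p1)) && p4) && (p2 && !p4 || p2)   [distribution]
= p4 || (p4 && !p4 || !p1 || !(!p2 && p2 || p1) && p4) && (p2 && !p4 || p2)   [distribution]
= p4 || (p4 && !p4 || !p1 || !p1 && p4) && (p2 && !p4 || p2)   [complement / identity]
= p4 || (p4 && !p4 || !p1 || !p1 && p4) && p2   [absorption]
= p4 || (!p1 || !p1 && p4) && p2   [complement / identity]
= p4 || !p1 && p2   [absorption]

p4 || !p1 && p2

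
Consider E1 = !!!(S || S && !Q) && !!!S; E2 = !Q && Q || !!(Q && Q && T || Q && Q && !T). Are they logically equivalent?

No

E1: !!!(S || S && !Q) && !!!S
    = !!!S && !!!S   (absorption)
    = !!!S   (idempotence)
    = !S   (double negation)
E2: !Q && Q || !!(Q && Q && T || Q && Q && !T)
    = !Q && Q || Q && Q && T || Q && Q && !T   (double negation)
    = !Q && Q || Q && Q   (distribution)
    = Q   (distribution)
These differ: at Q=0, S=0, T=0, E1 = 1 but E2 = 0.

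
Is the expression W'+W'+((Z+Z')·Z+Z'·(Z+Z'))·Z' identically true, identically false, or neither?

W'+W'+((Z+Z')·Z+Z'·(Z+Z'))·Z'
= W'+W'+(Z+Z')·Z'   [distribution]
= W'+(Z+Z')·Z'   [idempotence]
= W'+Z'   [complement / identity]
This depends on W, Z, so it is not a constant.

neither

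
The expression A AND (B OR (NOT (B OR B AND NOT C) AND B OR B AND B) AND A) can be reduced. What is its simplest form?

A AND B

A AND (B OR (NOT (B OR B AND NOT C) AND B OR B AND B) AND A)
= A AND (B OR (NOT B AND B OR B AND B) AND A)   (absorption)
= A AND (B OR B AND A)   (distribution)
= A AND B   (absorption)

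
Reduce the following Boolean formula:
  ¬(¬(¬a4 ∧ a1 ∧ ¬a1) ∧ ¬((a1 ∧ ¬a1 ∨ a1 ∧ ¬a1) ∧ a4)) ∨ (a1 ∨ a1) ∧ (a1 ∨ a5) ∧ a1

¬(¬(¬a4 ∧ a1 ∧ ¬a1) ∧ ¬((a1 ∧ ¬a1 ∨ a1 ∧ ¬a1) ∧ a4)) ∨ (a1 ∨ a1) ∧ (a1 ∨ a5) ∧ a1
= ¬a4 ∧ a1 ∧ ¬a1 ∨ (a1 ∧ ¬a1 ∨ a1 ∧ ¬a1) ∧ a4 ∨ (a1 ∨ a1) ∧ (a1 ∨ a5) ∧ a1
= ¬a4 ∧ a1 ∧ ¬a1 ∨ a1 ∧ ¬a1 ∧ a4 ∨ (a1 ∨ a1) ∧ (a1 ∨ a5) ∧ a1
= ¬a4 ∧ a1 ∧ ¬a1 ∨ a1 ∧ ¬a1 ∧ a4 ∨ (a1 ∨ a1) ∧ a1
= a1 ∧ ¬a1 ∨ (a1 ∨ a1) ∧ a1
= a1 ∧ ¬a1 ∨ a1 ∧ a1
= a1

a1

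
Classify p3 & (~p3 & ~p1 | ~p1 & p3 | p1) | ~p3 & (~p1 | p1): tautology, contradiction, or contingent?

p3 & (~p3 & ~p1 | ~p1 & p3 | p1) | ~p3 & (~p1 | p1)
= p3 & (~p1 | p1) | ~p3 & (~p1 | p1)   (distribution)
= ~p1 | p1   (distribution)
= 1   (complement)

tautology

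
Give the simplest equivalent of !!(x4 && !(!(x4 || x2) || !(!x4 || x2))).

!!(x4 && !(!(x4 || x2) || !(!x4 || x2)))
= !!(x4 && (x4 || x2) && (!x4 || x2))   [De Morgan]
= !!(x4 && (x4 && !x4 || x2))   [distribution]
= !!(x4 && x2)   [complement / identity]
= x4 && x2   [double negation]

x4 && x2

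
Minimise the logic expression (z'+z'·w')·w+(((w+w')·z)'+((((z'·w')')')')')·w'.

(z'+z'·w')·w+(((w+w')·z)'+((((z'·w')')')')')·w'
= (z'+z'·w')·w+(((w+w')·z)'+((z'·w')')')·w'
= (z'+z'·w')·w+(z'+((z'·w')')')·w'
= (z'+z'·w')·w+(z'+z'·w')·w'
= z'+z'·w'
= z'

z'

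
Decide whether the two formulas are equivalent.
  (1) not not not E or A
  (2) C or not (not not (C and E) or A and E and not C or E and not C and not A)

No

E1: not not not E or A
    = not E or A   — double negation
E2: C or not (not not (C and E) or A and E and not C or E and not C and not A)
    = C or not (not not (C and E) or E and not C)   — distribution
    = C or not (C and E or E and not C)   — double negation
    = C or not E   — distribution
These differ: at A=0, C=1, E=1, E1 = 0 but E2 = 1.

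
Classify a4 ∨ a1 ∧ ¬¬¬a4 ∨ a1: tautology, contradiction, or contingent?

a4 ∨ a1 ∧ ¬¬¬a4 ∨ a1
= a4 ∨ a1 ∧ ¬a4 ∨ a1   [double negation]
= a4 ∨ a1   [absorption]
This depends on a1, a4, so it is not a constant.

contingent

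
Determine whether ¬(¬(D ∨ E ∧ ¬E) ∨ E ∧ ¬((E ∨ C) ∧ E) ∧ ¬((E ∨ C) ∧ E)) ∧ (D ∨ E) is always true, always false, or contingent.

¬(¬(D ∨ E ∧ ¬E) ∨ E ∧ ¬((E ∨ C) ∧ E) ∧ ¬((E ∨ C) ∧ E)) ∧ (D ∨ E)
= ¬(¬(D ∨ E ∧ ¬E) ∨ E ∧ ¬((E ∨ C) ∧ E)) ∧ (D ∨ E)   (idempotence)
= ¬(¬D ∨ E ∧ ¬((E ∨ C) ∧ E)) ∧ (D ∨ E)   (complement / identity)
= ¬(¬D ∨ E ∧ ¬E) ∧ (D ∨ E)   (absorption)
= ¬¬D ∧ (D ∨ E)   (complement / identity)
= D ∧ (D ∨ E)   (double negation)
= D   (absorption)
This depends on D, so it is not a constant.

contingent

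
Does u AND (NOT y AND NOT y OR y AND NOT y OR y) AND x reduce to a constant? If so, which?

no

u AND (NOT y AND NOT y OR y AND NOT y OR y) AND x
= u AND (NOT y OR y) AND x   [distribution]
= u AND x   [complement / identity]
This depends on u, x, so it is not a constant.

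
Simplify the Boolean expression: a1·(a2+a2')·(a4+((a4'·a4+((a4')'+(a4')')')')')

a1

a1·(a2+a2')·(a4+((a4'·a4+((a4')'+(a4')')')')')
= a1·(a4+((a4'·a4+((a4')'+(a4')')')')')
= a1·(a4+((a4'·a4+a4'·a4')')')
= a1·(a4+((a4')')')
= a1·(a4+a4')
= a1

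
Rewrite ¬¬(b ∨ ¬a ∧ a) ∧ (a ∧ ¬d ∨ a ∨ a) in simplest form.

b ∧ a

¬¬(b ∨ ¬a ∧ a) ∧ (a ∧ ¬d ∨ a ∨ a)
= ¬¬b ∧ (a ∧ ¬d ∨ a ∨ a)   — complement / identity
= ¬¬b ∧ (a ∨ a)   — absorption
= ¬¬b ∧ a   — idempotence
= b ∧ a   — double negation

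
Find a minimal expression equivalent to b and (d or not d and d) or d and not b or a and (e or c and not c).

d or a and e

b and (d or not d and d) or d and not b or a and (e or c and not c)
= b and d or d and not b or a and (e or c and not c)   [complement / identity]
= b and d or d and not b or a and e   [complement / identity]
= d or a and e   [distribution]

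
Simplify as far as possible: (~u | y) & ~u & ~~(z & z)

(~u | y) & ~u & ~~(z & z)
= (~u | y) & ~u & z & z   — double negation
= ~u & z & z   — absorption
= ~u & z   — idempotence

~u & z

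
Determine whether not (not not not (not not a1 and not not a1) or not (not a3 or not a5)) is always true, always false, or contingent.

not (not not not (not not a1 and not not a1) or not (not a3 or not a5))
= not not (not not a1 and not not a1) and (not a3 or not a5)   (De Morgan)
= not not not not a1 and (not a3 or not a5)   (idempotence)
= not not a1 and (not a3 or not a5)   (double negation)
= a1 and (not a3 or not a5)   (double negation)
This depends on a1, a3, a5, so it is not a constant.

contingent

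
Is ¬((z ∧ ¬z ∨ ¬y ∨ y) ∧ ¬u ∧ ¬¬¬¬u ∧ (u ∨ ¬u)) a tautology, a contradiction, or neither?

tautology

¬((z ∧ ¬z ∨ ¬y ∨ y) ∧ ¬u ∧ ¬¬¬¬u ∧ (u ∨ ¬u))
= ¬((z ∧ ¬z ∨ ¬y ∨ y) ∧ ¬u ∧ ¬¬u ∧ (u ∨ ¬u))   [double negation]
= ¬((¬y ∨ y) ∧ ¬u ∧ ¬¬u ∧ (u ∨ ¬u))   [complement / identity]
= ¬((¬y ∨ y) ∧ ¬u ∧ ¬¬u)   [complement / identity]
= ¬(¬u ∧ ¬¬u)   [complement / identity]
= u ∨ ¬u   [De Morgan]
= True   [complement]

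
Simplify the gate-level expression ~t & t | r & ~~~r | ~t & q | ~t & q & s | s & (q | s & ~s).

~t & t | r & ~~~r | ~t & q | ~t & q & s | s & (q | s & ~s)
= ~t & t | r & ~~~r | ~t & q | ~t & q & s | s & q   (complement / identity)
= r & ~~~r | ~t & q | ~t & q & s | s & q   (complement / identity)
= r & ~~~r | ~t & q | s & q   (absorption)
= r & ~r | ~t & q | s & q   (double negation)
= ~t & q | s & q   (complement / identity)
= (~t | s) & q   (distribution)

(~t | s) & q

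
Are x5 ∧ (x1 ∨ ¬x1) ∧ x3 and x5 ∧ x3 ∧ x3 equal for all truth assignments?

Yes

E1: x5 ∧ (x1 ∨ ¬x1) ∧ x3
    = x5 ∧ x3   — complement / identity
E2: x5 ∧ x3 ∧ x3
    = x5 ∧ x3   — idempotence
Both reduce to x5 ∧ x3, so they are equivalent.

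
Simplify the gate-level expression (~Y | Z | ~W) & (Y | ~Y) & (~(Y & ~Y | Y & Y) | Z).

(~Y | Z | ~W) & (Y | ~Y) & (~(Y & ~Y | Y & Y) | Z)
= (~Y | Z | ~W) & (~(Y & ~Y | Y & Y) | Z)   [complement / identity]
= (~Y | Z | ~W) & (~Y | Z)   [distribution]
= ~Y | Z   [absorption]

~Y | Z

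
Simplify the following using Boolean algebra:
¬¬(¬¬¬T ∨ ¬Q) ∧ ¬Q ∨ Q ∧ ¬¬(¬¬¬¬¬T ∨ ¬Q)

¬T ∨ ¬Q

¬¬(¬¬¬T ∨ ¬Q) ∧ ¬Q ∨ Q ∧ ¬¬(¬¬¬¬¬T ∨ ¬Q)
= ¬¬(¬¬¬T ∨ ¬Q) ∧ ¬Q ∨ Q ∧ ¬¬(¬¬¬T ∨ ¬Q)   (double negation)
= ¬¬(¬¬¬T ∨ ¬Q)   (distribution)
= ¬¬¬T ∨ ¬Q   (double negation)
= ¬T ∨ ¬Q   (double negation)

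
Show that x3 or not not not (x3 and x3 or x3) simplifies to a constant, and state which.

True

x3 or not not not (x3 and x3 or x3)
= x3 or not not not (x3 or x3)   [idempotence]
= x3 or not (x3 or x3)   [double negation]
= x3 or not x3   [idempotence]
= True   [complement]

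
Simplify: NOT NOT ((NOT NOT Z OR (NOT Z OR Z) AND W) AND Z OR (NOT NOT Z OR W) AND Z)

NOT NOT ((NOT NOT Z OR (NOT Z OR Z) AND W) AND Z OR (NOT NOT Z OR W) AND Z)
= NOT NOT ((NOT NOT Z OR W) AND Z OR (NOT NOT Z OR W) AND Z)   [complement / identity]
= NOT NOT ((NOT NOT Z OR W) AND Z)   [idempotence]
= NOT NOT ((Z OR W) AND Z)   [double negation]
= NOT NOT Z   [absorption]
= Z   [double negation]

Z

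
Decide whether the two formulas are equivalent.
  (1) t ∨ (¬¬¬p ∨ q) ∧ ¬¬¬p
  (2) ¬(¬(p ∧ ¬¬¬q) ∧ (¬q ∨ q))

E1: t ∨ (¬¬¬p ∨ q) ∧ ¬¬¬p
    = t ∨ ¬¬¬p   [absorption]
    = t ∨ ¬p   [double negation]
E2: ¬(¬(p ∧ ¬¬¬q) ∧ (¬q ∨ q))
    = ¬¬(p ∧ ¬¬¬q)   [complement / identity]
    = ¬¬(p ∧ ¬q)   [double negation]
    = p ∧ ¬q   [double negation]
These differ: at p=0, q=1, t=1, E1 = 1 but E2 = 0.

No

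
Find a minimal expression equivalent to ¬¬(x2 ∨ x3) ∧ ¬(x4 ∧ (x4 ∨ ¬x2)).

(x2 ∨ x3) ∧ ¬x4

¬¬(x2 ∨ x3) ∧ ¬(x4 ∧ (x4 ∨ ¬x2))
= (x2 ∨ x3) ∧ ¬(x4 ∧ (x4 ∨ ¬x2))   (double negation)
= (x2 ∨ x3) ∧ ¬x4   (absorption)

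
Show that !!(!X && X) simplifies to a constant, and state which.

false

!!(!X && X)
= !X && X   — double negation
= false   — complement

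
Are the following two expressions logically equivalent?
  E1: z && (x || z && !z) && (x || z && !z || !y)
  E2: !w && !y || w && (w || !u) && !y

No

E1: z && (x || z && !z) && (x || z && !z || !y)
    = z && (x || z && !z)   [absorption]
    = z && x   [complement / identity]
E2: !w && !y || w && (w || !u) && !y
    = (!w || w && (w || !u)) && !y   [distribution]
    = (!w || w) && !y   [absorption]
    = !y   [complement / identity]
These differ: at u=0, w=0, x=0, y=0, z=1, E1 = 0 but E2 = 1.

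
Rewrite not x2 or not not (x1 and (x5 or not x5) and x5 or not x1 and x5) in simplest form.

not x2 or not not (x1 and (x5 or not x5) and x5 or not x1 and x5)
= not x2 or not not (x1 and x5 or not x1 and x5)   [complement / identity]
= not x2 or not not x5   [distribution]
= not x2 or x5   [double negation]

not x2 or x5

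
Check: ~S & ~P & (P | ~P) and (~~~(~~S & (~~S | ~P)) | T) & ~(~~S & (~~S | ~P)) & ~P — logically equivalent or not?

Yes

E1: ~S & ~P & (P | ~P)
    = ~S & ~P   — complement / identity
E2: (~~~(~~S & (~~S | ~P)) | T) & ~(~~S & (~~S | ~P)) & ~P
    = (~(~~S & (~~S | ~P)) | T) & ~(~~S & (~~S | ~P)) & ~P   — double negation
    = ~(~~S & (~~S | ~P)) & ~P   — absorption
    = ~~~S & ~P   — absorption
    = ~S & ~P   — double negation
Both reduce to ~S & ~P, so they are equivalent.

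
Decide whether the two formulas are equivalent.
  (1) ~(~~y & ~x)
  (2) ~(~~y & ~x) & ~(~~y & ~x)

E1: ~(~~y & ~x)
    = ~y | x   — De Morgan
E2: ~(~~y & ~x) & ~(~~y & ~x)
    = ~(~~y & ~x)   — idempotence
    = ~y | x   — De Morgan
Both reduce to ~y | x, so they are equivalent.

Yes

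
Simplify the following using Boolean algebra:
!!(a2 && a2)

a2

!!(a2 && a2)
= !!a2   (idempotence)
= a2   (double negation)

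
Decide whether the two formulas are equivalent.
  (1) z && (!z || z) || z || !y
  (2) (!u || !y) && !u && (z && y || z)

E1: z && (!z || z) || z || !y
    = z || z || !y
    = z || !y
E2: (!u || !y) && !u && (z && y || z)
    = !u && (z && y || z)
    = !u && z
These differ: at u=1, y=0, z=0, E1 = 1 but E2 = 0.

No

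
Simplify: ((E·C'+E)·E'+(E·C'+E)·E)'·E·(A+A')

0

((E·C'+E)·E'+(E·C'+E)·E)'·E·(A+A')
= (E·C'+E)'·E·(A+A')
= E'·E·(A+A')
= E'·E
= 0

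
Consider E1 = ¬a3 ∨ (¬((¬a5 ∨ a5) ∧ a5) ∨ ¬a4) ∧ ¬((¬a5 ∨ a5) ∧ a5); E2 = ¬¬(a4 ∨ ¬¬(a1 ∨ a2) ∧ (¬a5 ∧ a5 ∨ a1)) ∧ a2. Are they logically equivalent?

E1: ¬a3 ∨ (¬((¬a5 ∨ a5) ∧ a5) ∨ ¬a4) ∧ ¬((¬a5 ∨ a5) ∧ a5)
    = ¬a3 ∨ ¬((¬a5 ∨ a5) ∧ a5)   — absorption
    = ¬a3 ∨ ¬a5   — complement / identity
E2: ¬¬(a4 ∨ ¬¬(a1 ∨ a2) ∧ (¬a5 ∧ a5 ∨ a1)) ∧ a2
    = ¬¬(a4 ∨ (a1 ∨ a2) ∧ (¬a5 ∧ a5 ∨ a1)) ∧ a2   — double negation
    = ¬¬(a4 ∨ (a1 ∨ a2) ∧ a1) ∧ a2   — complement / identity
    = (a4 ∨ (a1 ∨ a2) ∧ a1) ∧ a2   — double negation
    = (a4 ∨ a1) ∧ a2   — absorption
These differ: at a1=1, a2=0, a3=0, a4=1, a5=0, E1 = 1 but E2 = 0.

No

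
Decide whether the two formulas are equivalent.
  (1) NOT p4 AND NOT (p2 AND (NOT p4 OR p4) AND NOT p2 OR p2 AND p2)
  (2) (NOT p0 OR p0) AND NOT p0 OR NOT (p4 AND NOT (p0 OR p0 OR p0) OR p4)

No

E1: NOT p4 AND NOT (p2 AND (NOT p4 OR p4) AND NOT p2 OR p2 AND p2)
    = NOT p4 AND NOT (p2 AND NOT p2 OR p2 AND p2)   — complement / identity
    = NOT p4 AND NOT p2   — distribution
E2: (NOT p0 OR p0) AND NOT p0 OR NOT (p4 AND NOT (p0 OR p0 OR p0) OR p4)
    = (NOT p0 OR p0) AND NOT p0 OR NOT (p4 AND NOT (p0 OR p0) OR p4)   — idempotence
    = (NOT p0 OR p0) AND NOT p0 OR NOT (p4 AND NOT p0 OR p4)   — idempotence
    = (NOT p0 OR p0) AND NOT p0 OR NOT p4   — absorption
    = NOT p0 OR NOT p4   — complement / identity
These differ: at p0=0, p2=1, p4=1, E1 = 0 but E2 = 1.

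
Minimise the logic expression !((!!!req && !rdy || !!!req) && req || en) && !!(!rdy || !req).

!en && (!rdy || !req)

!((!!!req && !rdy || !!!req) && req || en) && !!(!rdy || !req)
= !(!!!req && req || en) && !!(!rdy || !req)   — absorption
= !(!!!req && req || en) && (!rdy || !req)   — double negation
= !(!req && req || en) && (!rdy || !req)   — double negation
= !en && (!rdy || !req)   — complement / identity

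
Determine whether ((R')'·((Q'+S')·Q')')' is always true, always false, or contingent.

contingent

((R')'·((Q'+S')·Q')')'
= R'+(Q'+S')·Q'   (De Morgan)
= R'+Q'   (absorption)
This depends on Q, R, so it is not a constant.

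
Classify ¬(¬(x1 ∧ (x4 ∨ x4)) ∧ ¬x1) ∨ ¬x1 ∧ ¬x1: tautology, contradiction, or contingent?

¬(¬(x1 ∧ (x4 ∨ x4)) ∧ ¬x1) ∨ ¬x1 ∧ ¬x1
= x1 ∧ (x4 ∨ x4) ∨ x1 ∨ ¬x1 ∧ ¬x1
= x1 ∧ (x4 ∨ x4) ∨ x1 ∨ ¬x1
= x1 ∧ x4 ∨ x1 ∨ ¬x1
= x1 ∨ ¬x1
= True

tautology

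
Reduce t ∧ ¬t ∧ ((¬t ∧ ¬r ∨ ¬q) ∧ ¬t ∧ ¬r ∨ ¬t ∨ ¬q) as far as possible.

False

t ∧ ¬t ∧ ((¬t ∧ ¬r ∨ ¬q) ∧ ¬t ∧ ¬r ∨ ¬t ∨ ¬q)
= t ∧ ¬t ∧ (¬t ∧ ¬r ∨ ¬t ∨ ¬q)   — absorption
= t ∧ ¬t ∧ (¬t ∨ ¬q)   — absorption
= t ∧ ¬t   — absorption
= False   — complement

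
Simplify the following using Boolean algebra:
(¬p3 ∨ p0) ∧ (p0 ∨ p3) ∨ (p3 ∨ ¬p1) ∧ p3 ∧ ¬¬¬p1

p0 ∨ p3 ∧ ¬p1

(¬p3 ∨ p0) ∧ (p0 ∨ p3) ∨ (p3 ∨ ¬p1) ∧ p3 ∧ ¬¬¬p1
= p0 ∨ ¬p3 ∧ p3 ∨ (p3 ∨ ¬p1) ∧ p3 ∧ ¬¬¬p1   [distribution]
= p0 ∨ (p3 ∨ ¬p1) ∧ p3 ∧ ¬¬¬p1   [complement / identity]
= p0 ∨ p3 ∧ ¬¬¬p1   [absorption]
= p0 ∨ p3 ∧ ¬p1   [double negation]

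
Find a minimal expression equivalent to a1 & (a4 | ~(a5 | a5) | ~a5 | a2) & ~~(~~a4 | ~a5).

a1 & (a4 | ~(a5 | a5) | ~a5 | a2) & ~~(~~a4 | ~a5)
= a1 & (a4 | ~a5 | ~a5 | a2) & ~~(~~a4 | ~a5)   [idempotence]
= a1 & (a4 | ~a5 | ~a5 | a2) & ~~(a4 | ~a5)   [double negation]
= a1 & (a4 | ~a5 | a2) & ~~(a4 | ~a5)   [idempotence]
= a1 & (a4 | ~a5 | a2) & (a4 | ~a5)   [double negation]
= a1 & (a4 | ~a5)   [absorption]

a1 & (a4 | ~a5)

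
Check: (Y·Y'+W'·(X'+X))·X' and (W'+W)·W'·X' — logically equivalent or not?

E1: (Y·Y'+W'·(X'+X))·X'
    = (Y·Y'+W')·X'
    = W'·X'
E2: (W'+W)·W'·X'
    = W'·X'
Both reduce to W'·X', so they are equivalent.

Yes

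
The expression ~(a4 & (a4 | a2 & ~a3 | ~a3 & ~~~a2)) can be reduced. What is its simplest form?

~a4

~(a4 & (a4 | a2 & ~a3 | ~a3 & ~~~a2))
= ~(a4 & (a4 | a2 & ~a3 | ~a3 & ~a2))   [double negation]
= ~(a4 & (a4 | ~a3))   [distribution]
= ~a4   [absorption]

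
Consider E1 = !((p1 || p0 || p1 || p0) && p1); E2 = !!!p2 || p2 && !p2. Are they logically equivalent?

No

E1: !((p1 || p0 || p1 || p0) && p1)
    = !((p1 || p0) && p1)   — idempotence
    = !p1   — absorption
E2: !!!p2 || p2 && !p2
    = !p2 || p2 && !p2   — double negation
    = !p2   — complement / identity
These differ: at p0=0, p1=1, p2=0, E1 = 0 but E2 = 1.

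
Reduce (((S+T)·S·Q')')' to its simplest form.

(((S+T)·S·Q')')'
= ((S·Q')')'
= S·Q'

S·Q'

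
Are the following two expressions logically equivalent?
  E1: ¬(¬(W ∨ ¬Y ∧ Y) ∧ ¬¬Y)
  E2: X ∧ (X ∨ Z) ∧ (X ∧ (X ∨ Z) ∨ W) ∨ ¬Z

No

E1: ¬(¬(W ∨ ¬Y ∧ Y) ∧ ¬¬Y)
    = ¬(¬W ∧ ¬¬Y)   — complement / identity
    = W ∨ ¬Y   — De Morgan
E2: X ∧ (X ∨ Z) ∧ (X ∧ (X ∨ Z) ∨ W) ∨ ¬Z
    = X ∧ (X ∨ Z) ∨ ¬Z   — absorption
    = X ∨ ¬Z   — absorption
These differ: at W=0, X=0, Y=1, Z=0, E1 = 0 but E2 = 1.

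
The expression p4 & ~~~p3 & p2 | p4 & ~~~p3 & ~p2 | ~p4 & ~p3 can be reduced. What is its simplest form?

p4 & ~~~p3 & p2 | p4 & ~~~p3 & ~p2 | ~p4 & ~p3
= p4 & ~~~p3 | ~p4 & ~p3   (distribution)
= p4 & ~p3 | ~p4 & ~p3   (double negation)
= ~p3   (distribution)

~p3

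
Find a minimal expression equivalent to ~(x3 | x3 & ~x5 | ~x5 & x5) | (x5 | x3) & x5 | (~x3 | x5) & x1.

~x3 | x5

~(x3 | x3 & ~x5 | ~x5 & x5) | (x5 | x3) & x5 | (~x3 | x5) & x1
= ~(x3 | x3 & ~x5) | (x5 | x3) & x5 | (~x3 | x5) & x1   — complement / identity
= ~x3 | (x5 | x3) & x5 | (~x3 | x5) & x1   — absorption
= ~x3 | x5 | (~x3 | x5) & x1   — absorption
= ~x3 | x5   — absorption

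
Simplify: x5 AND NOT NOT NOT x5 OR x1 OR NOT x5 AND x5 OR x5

x5 AND NOT NOT NOT x5 OR x1 OR NOT x5 AND x5 OR x5
= x5 AND NOT x5 OR x1 OR NOT x5 AND x5 OR x5
= x5 AND NOT x5 OR x1 OR x5
= x1 OR x5

x1 OR x5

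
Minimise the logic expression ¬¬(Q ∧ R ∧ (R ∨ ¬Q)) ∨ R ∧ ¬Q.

R

¬¬(Q ∧ R ∧ (R ∨ ¬Q)) ∨ R ∧ ¬Q
= ¬¬(Q ∧ R) ∨ R ∧ ¬Q   [absorption]
= Q ∧ R ∨ R ∧ ¬Q   [double negation]
= R   [distribution]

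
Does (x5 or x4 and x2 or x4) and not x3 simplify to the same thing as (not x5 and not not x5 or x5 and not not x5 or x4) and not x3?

Yes

E1: (x5 or x4 and x2 or x4) and not x3
    = (x5 or x4) and not x3   — absorption
E2: (not x5 and not not x5 or x5 and not not x5 or x4) and not x3
    = (not not x5 or x4) and not x3   — distribution
    = (x5 or x4) and not x3   — double negation
Both reduce to (x5 or x4) and not x3, so they are equivalent.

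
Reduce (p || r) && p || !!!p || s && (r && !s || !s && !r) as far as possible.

true

(p || r) && p || !!!p || s && (r && !s || !s && !r)
= (p || r) && p || !!!p || s && !s
= (p || r) && p || !!!p
= p || !!!p
= p || !p
= true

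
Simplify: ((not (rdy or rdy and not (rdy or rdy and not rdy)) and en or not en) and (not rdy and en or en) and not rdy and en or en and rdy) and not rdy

en and not rdy

((not (rdy or rdy and not (rdy or rdy and not rdy)) and en or not en) and (not rdy and en or en) and not rdy and en or en and rdy) and not rdy
= ((not (rdy or rdy and not rdy) and en or not en) and (not rdy and en or en) and not rdy and en or en and rdy) and not rdy   [complement / identity]
= ((not rdy and en or not en) and (not rdy and en or en) and not rdy and en or en and rdy) and not rdy   [complement / identity]
= ((not rdy and en or not en) and not rdy and en or en and rdy) and not rdy   [absorption]
= (not rdy and en or en and rdy) and not rdy   [absorption]
= en and not rdy   [distribution]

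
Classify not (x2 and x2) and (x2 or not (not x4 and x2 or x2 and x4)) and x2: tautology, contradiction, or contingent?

contradiction

not (x2 and x2) and (x2 or not (not x4 and x2 or x2 and x4)) and x2
= not x2 and (x2 or not (not x4 and x2 or x2 and x4)) and x2   — idempotence
= not x2 and (x2 or not x2) and x2   — distribution
= not x2 and x2   — complement / identity
= False   — complement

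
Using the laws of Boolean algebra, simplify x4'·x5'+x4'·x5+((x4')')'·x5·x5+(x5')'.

x4'·x5'+x4'·x5+((x4')')'·x5·x5+(x5')'
= x4'·x5'+x4'·x5+x4'·x5·x5+(x5')'   [double negation]
= x4'·x5'+x4'·x5+(x5')'   [absorption]
= x4'+(x5')'   [distribution]
= x4'+x5   [double negation]

x4'+x5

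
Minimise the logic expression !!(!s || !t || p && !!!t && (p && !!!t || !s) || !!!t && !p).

!s || !t

!!(!s || !t || p && !!!t && (p && !!!t || !s) || !!!t && !p)
= !!(!s || !t || p && !!!t || !!!t && !p)   (absorption)
= !!(!s || !t || !!!t)   (distribution)
= !s || !t || !!!t   (double negation)
= !s || !t || !t   (double negation)
= !s || !t   (idempotence)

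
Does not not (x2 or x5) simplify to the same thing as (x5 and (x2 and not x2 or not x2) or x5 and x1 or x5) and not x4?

No

E1: not not (x2 or x5)
    = x2 or x5
E2: (x5 and (x2 and not x2 or not x2) or x5 and x1 or x5) and not x4
    = (x5 and (x2 and not x2 or not x2) or x5) and not x4
    = (x5 and not x2 or x5) and not x4
    = x5 and not x4
These differ: at x1=0, x2=1, x4=1, x5=0, E1 = 1 but E2 = 0.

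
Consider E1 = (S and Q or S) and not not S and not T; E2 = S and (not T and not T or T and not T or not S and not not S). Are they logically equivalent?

Yes

E1: (S and Q or S) and not not S and not T
    = S and not not S and not T   [absorption]
    = S and S and not T   [double negation]
    = S and not T   [idempotence]
E2: S and (not T and not T or T and not T or not S and not not S)
    = S and (not T and not T or T and not T or not S and S)   [double negation]
    = S and (not T or not S and S)   [distribution]
    = S and not T   [complement / identity]
Both reduce to S and not T, so they are equivalent.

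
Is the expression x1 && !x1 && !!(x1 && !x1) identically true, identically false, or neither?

identically false

x1 && !x1 && !!(x1 && !x1)
= x1 && !x1 && x1 && !x1   — double negation
= x1 && !x1   — idempotence
= false   — complement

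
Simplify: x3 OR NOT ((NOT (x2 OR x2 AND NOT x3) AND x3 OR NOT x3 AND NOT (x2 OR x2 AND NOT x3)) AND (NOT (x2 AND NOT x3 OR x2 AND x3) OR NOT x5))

x3 OR x2

x3 OR NOT ((NOT (x2 OR x2 AND NOT x3) AND x3 OR NOT x3 AND NOT (x2 OR x2 AND NOT x3)) AND (NOT (x2 AND NOT x3 OR x2 AND x3) OR NOT x5))
= x3 OR NOT ((x3 OR NOT x3) AND NOT (x2 OR x2 AND NOT x3) AND (NOT (x2 AND NOT x3 OR x2 AND x3) OR NOT x5))
= x3 OR NOT (NOT (x2 OR x2 AND NOT x3) AND (NOT (x2 AND NOT x3 OR x2 AND x3) OR NOT x5))
= x3 OR NOT (NOT (x2 OR x2 AND NOT x3) AND (NOT x2 OR NOT x5))
= x3 OR NOT (NOT x2 AND (NOT x2 OR NOT x5))
= x3 OR NOT NOT x2
= x3 OR x2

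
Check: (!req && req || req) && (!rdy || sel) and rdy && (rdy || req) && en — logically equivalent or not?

No

E1: (!req && req || req) && (!rdy || sel)
    = req && (!rdy || sel)   — complement / identity
E2: rdy && (rdy || req) && en
    = rdy && en   — absorption
These differ: at en=0, rdy=0, req=1, sel=1, E1 = 1 but E2 = 0.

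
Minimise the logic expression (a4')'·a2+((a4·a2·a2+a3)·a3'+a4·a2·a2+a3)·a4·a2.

a4·a2

(a4')'·a2+((a4·a2·a2+a3)·a3'+a4·a2·a2+a3)·a4·a2
= (a4')'·a2+(a4·a2·a2+a3)·a4·a2   [absorption]
= (a4')'·a2+(a4·a2+a3)·a4·a2   [idempotence]
= (a4')'·a2+a4·a2   [absorption]
= a4·a2+a4·a2   [double negation]
= a4·a2   [idempotence]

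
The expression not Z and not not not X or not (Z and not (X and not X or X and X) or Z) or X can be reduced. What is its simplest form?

not Z or X

not Z and not not not X or not (Z and not (X and not X or X and X) or Z) or X
= not Z and not not not X or not (Z and not X or Z) or X
= not Z and not not not X or not Z or X
= not Z and not X or not Z or X
= not Z or X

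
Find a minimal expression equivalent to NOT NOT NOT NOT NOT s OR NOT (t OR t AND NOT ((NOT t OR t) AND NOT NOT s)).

NOT NOT NOT NOT NOT s OR NOT (t OR t AND NOT ((NOT t OR t) AND NOT NOT s))
= NOT NOT NOT NOT NOT s OR NOT (t OR t AND NOT ((NOT t OR t) AND s))
= NOT NOT NOT s OR NOT (t OR t AND NOT ((NOT t OR t) AND s))
= NOT NOT NOT s OR NOT (t OR t AND NOT s)
= NOT NOT NOT s OR NOT t
= NOT s OR NOT t

NOT s OR NOT t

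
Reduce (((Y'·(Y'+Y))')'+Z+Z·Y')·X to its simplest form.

(Y'+Z)·X

(((Y'·(Y'+Y))')'+Z+Z·Y')·X
= (((Y')')'+Z+Z·Y')·X   (complement / identity)
= (Y'+Z+Z·Y')·X   (double negation)
= (Y'+Z)·X   (absorption)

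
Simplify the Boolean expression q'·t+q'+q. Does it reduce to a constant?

1

q'·t+q'+q
= q'+q   [absorption]
= 1   [complement]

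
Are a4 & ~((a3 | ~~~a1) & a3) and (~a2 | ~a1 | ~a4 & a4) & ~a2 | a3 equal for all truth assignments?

E1: a4 & ~((a3 | ~~~a1) & a3)
    = a4 & ~((a3 | ~a1) & a3)
    = a4 & ~a3
E2: (~a2 | ~a1 | ~a4 & a4) & ~a2 | a3
    = (~a2 | ~a1) & ~a2 | a3
    = ~a2 | a3
These differ: at a1=0, a2=0, a3=1, a4=0, E1 = 0 but E2 = 1.

No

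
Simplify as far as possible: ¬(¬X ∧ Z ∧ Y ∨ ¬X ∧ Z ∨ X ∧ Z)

¬Z

¬(¬X ∧ Z ∧ Y ∨ ¬X ∧ Z ∨ X ∧ Z)
= ¬(¬X ∧ Z ∨ X ∧ Z)   — absorption
= ¬Z   — distribution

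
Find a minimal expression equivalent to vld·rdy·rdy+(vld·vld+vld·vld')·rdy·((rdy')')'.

vld·rdy·rdy+(vld·vld+vld·vld')·rdy·((rdy')')'
= vld·rdy·rdy+(vld·vld+vld·vld')·rdy·rdy'   — double negation
= vld·rdy·rdy+vld·rdy·rdy'   — distribution
= vld·rdy   — distribution

vld·rdy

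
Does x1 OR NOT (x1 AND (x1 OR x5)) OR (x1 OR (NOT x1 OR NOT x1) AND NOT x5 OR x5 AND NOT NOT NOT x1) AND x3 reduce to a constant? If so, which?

x1 OR NOT (x1 AND (x1 OR x5)) OR (x1 OR (NOT x1 OR NOT x1) AND NOT x5 OR x5 AND NOT NOT NOT x1) AND x3
= x1 OR NOT (x1 AND (x1 OR x5)) OR (x1 OR (NOT x1 OR NOT x1) AND NOT x5 OR x5 AND NOT x1) AND x3   — double negation
= x1 OR NOT (x1 AND (x1 OR x5)) OR (x1 OR NOT x1 AND NOT x5 OR x5 AND NOT x1) AND x3   — idempotence
= x1 OR NOT x1 OR (x1 OR NOT x1 AND NOT x5 OR x5 AND NOT x1) AND x3   — absorption
= x1 OR NOT x1 OR (x1 OR NOT x1) AND x3   — distribution
= x1 OR NOT x1   — absorption
= TRUE   — complement

yes, True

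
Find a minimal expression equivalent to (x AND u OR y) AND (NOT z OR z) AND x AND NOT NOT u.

x AND u

(x AND u OR y) AND (NOT z OR z) AND x AND NOT NOT u
= (x AND u OR y) AND x AND NOT NOT u
= (x AND u OR y) AND x AND u
= x AND u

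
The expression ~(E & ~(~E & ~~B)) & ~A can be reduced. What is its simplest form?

~(E & ~(~E & ~~B)) & ~A
= ~(E & (E | ~B)) & ~A   [De Morgan]
= ~E & ~A   [absorption]

~E & ~A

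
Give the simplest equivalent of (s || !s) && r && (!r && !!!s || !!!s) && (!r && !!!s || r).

r && !s

(s || !s) && r && (!r && !!!s || !!!s) && (!r && !!!s || r)
= (s || !s) && r && (!r && !!!s || !!!s && r)   [distribution]
= r && (!r && !!!s || !!!s && r)   [complement / identity]
= r && (!r || r) && !!!s   [distribution]
= r && (!r || r) && !s   [double negation]
= r && !s   [complement / identity]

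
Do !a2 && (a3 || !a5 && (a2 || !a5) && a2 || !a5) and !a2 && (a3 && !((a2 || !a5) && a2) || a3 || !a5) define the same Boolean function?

Yes

E1: !a2 && (a3 || !a5 && (a2 || !a5) && a2 || !a5)
    = !a2 && (a3 || !a5 && a2 || !a5)   (absorption)
    = !a2 && (a3 || !a5)   (absorption)
E2: !a2 && (a3 && !((a2 || !a5) && a2) || a3 || !a5)
    = !a2 && (a3 && !a2 || a3 || !a5)   (absorption)
    = !a2 && (a3 || !a5)   (absorption)
Both reduce to !a2 && (a3 || !a5), so they are equivalent.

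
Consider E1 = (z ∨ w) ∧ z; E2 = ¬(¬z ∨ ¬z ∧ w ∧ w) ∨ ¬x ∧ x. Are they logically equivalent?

Yes

E1: (z ∨ w) ∧ z
    = z   [absorption]
E2: ¬(¬z ∨ ¬z ∧ w ∧ w) ∨ ¬x ∧ x
    = ¬(¬z ∨ ¬z ∧ w) ∨ ¬x ∧ x   [idempotence]
    = ¬(¬z ∨ ¬z ∧ w)   [complement / identity]
    = ¬¬z   [absorption]
    = z   [double negation]
Both reduce to z, so they are equivalent.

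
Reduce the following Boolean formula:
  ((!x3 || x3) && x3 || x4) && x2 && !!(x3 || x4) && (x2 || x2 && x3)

(x3 || x4) && x2

((!x3 || x3) && x3 || x4) && x2 && !!(x3 || x4) && (x2 || x2 && x3)
= (x3 || x4) && x2 && !!(x3 || x4) && (x2 || x2 && x3)   [complement / identity]
= (x3 || x4) && x2 && (x3 || x4) && (x2 || x2 && x3)   [double negation]
= (x3 || x4) && x2 && (x3 || x4) && x2   [absorption]
= (x3 || x4) && x2   [idempotence]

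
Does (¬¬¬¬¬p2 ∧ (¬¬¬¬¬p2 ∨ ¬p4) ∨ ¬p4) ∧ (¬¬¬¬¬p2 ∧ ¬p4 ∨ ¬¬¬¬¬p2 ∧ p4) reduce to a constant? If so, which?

no

(¬¬¬¬¬p2 ∧ (¬¬¬¬¬p2 ∨ ¬p4) ∨ ¬p4) ∧ (¬¬¬¬¬p2 ∧ ¬p4 ∨ ¬¬¬¬¬p2 ∧ p4)
= (¬¬¬¬¬p2 ∧ (¬¬¬¬¬p2 ∨ ¬p4) ∨ ¬p4) ∧ ¬¬¬¬¬p2   — distribution
= (¬¬¬¬¬p2 ∨ ¬p4) ∧ ¬¬¬¬¬p2   — absorption
= ¬¬¬¬¬p2   — absorption
= ¬¬¬p2   — double negation
= ¬p2   — double negation
This depends on p2, so it is not a constant.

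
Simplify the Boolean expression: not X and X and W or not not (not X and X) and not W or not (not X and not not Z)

X or not Z

not X and X and W or not not (not X and X) and not W or not (not X and not not Z)
= not X and X and W or not X and X and not W or not (not X and not not Z)   [double negation]
= not X and X or not (not X and not not Z)   [distribution]
= not (not X and not not Z)   [complement / identity]
= X or not Z   [De Morgan]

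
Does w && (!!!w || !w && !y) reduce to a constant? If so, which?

w && (!!!w || !w && !y)
= w && (!w || !w && !y)   [double negation]
= w && !w   [absorption]
= false   [complement]

yes, False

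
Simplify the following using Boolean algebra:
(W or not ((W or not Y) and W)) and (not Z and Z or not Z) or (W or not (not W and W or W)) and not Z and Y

(W or not ((W or not Y) and W)) and (not Z and Z or not Z) or (W or not (not W and W or W)) and not Z and Y
= (W or not W) and (not Z and Z or not Z) or (W or not (not W and W or W)) and not Z and Y   [absorption]
= (W or not W) and not Z or (W or not (not W and W or W)) and not Z and Y   [complement / identity]
= (W or not W) and not Z or (W or not W) and not Z and Y   [complement / identity]
= (W or not W) and not Z   [absorption]
= not Z   [complement / identity]

not Z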